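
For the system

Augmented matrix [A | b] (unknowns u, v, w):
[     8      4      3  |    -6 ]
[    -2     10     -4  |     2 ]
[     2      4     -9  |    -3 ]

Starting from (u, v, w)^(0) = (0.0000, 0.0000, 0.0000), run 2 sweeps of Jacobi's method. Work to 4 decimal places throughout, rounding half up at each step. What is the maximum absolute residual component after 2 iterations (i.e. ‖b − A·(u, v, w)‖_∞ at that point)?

0.7606

Iteration 1:
  u = (-6 - (4)·0.0000 - (3)·0.0000) / (8) = -0.7500
  v = (2 - (-2)·0.0000 - (-4)·0.0000) / (10) = 0.2000
  w = (-3 - (2)·0.0000 - (4)·0.0000) / (-9) = 0.3333
Iteration 2:
  u = (-6 - (4)·0.2000 - (3)·0.3333) / (8) = -0.9750
  v = (2 - (-2)·-0.7500 - (-4)·0.3333) / (10) = 0.1833
  w = (-3 - (2)·-0.7500 - (4)·0.2000) / (-9) = 0.2556
Residual b − A·x = (0.3000, -0.7606, 0.5172); ∞-norm = 0.7606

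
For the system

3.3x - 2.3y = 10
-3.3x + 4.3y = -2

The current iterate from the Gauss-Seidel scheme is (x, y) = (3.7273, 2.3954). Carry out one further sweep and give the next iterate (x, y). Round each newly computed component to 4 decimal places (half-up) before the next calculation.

(4.6998, 3.1417)

One sweep:
  x = (10 - (-2.3)·2.3954) / (3.3) = 4.6998
  y = (-2 - (-3.3)·4.6998) / (4.3) = 3.1417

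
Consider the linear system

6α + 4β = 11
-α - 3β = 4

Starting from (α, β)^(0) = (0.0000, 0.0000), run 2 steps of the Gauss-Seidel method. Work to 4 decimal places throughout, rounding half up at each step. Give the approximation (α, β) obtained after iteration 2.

Iteration 1:
  α = (11 - (4)·0.0000) / (6) = 1.8333
  β = (4 - (-1)·1.8333) / (-3) = -1.9444
Iteration 2:
  α = (11 - (4)·-1.9444) / (6) = 3.1296
  β = (4 - (-1)·3.1296) / (-3) = -2.3765

(3.1296, -2.3765)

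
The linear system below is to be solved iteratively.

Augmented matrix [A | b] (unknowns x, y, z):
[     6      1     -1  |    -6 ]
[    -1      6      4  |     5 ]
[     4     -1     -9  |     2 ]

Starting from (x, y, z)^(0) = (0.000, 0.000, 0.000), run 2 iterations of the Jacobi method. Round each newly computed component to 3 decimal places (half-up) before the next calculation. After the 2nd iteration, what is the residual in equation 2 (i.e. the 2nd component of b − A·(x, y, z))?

Iteration 1:
  x = (-6 - (1)·0.000 - (-1)·0.000) / (6) = -1.000
  y = (5 - (-1)·0.000 - (4)·0.000) / (6) = 0.833
  z = (2 - (4)·0.000 - (-1)·0.000) / (-9) = -0.222
Iteration 2:
  x = (-6 - (1)·0.833 - (-1)·-0.222) / (6) = -1.176
  y = (5 - (-1)·-1.000 - (4)·-0.222) / (6) = 0.815
  z = (2 - (4)·-1.000 - (-1)·0.833) / (-9) = -0.759
Residual b − A·x = (-0.518, 1.970, 0.688)

1.970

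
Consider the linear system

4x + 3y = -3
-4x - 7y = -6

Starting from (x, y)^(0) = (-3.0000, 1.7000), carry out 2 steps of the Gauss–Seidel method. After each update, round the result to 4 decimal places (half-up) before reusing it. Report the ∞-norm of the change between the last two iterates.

Iteration 1:
  x = (-3 - (3)·1.7000) / (4) = -2.0250
  y = (-6 - (-4)·-2.0250) / (-7) = 2.0143
Iteration 2:
  x = (-3 - (3)·2.0143) / (4) = -2.2607
  y = (-6 - (-4)·-2.2607) / (-7) = 2.1490
Change: (-0.2357, 0.1347) → max |·| = 0.2357

0.2357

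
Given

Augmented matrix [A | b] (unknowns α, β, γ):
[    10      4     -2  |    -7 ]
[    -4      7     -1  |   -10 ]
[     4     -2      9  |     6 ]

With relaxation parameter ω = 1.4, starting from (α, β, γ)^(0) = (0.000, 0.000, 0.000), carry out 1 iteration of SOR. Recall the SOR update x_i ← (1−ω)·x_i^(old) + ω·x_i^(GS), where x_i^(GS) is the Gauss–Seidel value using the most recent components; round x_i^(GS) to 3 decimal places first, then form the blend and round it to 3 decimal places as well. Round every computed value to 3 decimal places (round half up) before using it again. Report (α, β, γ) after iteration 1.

(-0.980, -2.785, 0.676)

Iteration 1:
  α: GS value = (-7 - (4)·0.000 - (-2)·0.000) / (10) = -0.700;  α ← (1−ω)·0.000 + ω·-0.700 = -0.980
  β: GS value = (-10 - (-4)·-0.980 - (-1)·0.000) / (7) = -1.989;  β ← (1−ω)·0.000 + ω·-1.989 = -2.785
  γ: GS value = (6 - (4)·-0.980 - (-2)·-2.785) / (9) = 0.483;  γ ← (1−ω)·0.000 + ω·0.483 = 0.676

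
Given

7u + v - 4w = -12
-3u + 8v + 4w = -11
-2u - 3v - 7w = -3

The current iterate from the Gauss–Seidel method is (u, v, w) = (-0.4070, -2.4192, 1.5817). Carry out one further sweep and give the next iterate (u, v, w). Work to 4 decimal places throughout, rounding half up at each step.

One sweep:
  u = (-12 - (1)·-2.4192 - (-4)·1.5817) / (7) = -0.4649
  v = (-11 - (-3)·-0.4649 - (4)·1.5817) / (8) = -2.3402
  w = (-3 - (-2)·-0.4649 - (-3)·-2.3402) / (-7) = 1.5643

(-0.4649, -2.3402, 1.5643)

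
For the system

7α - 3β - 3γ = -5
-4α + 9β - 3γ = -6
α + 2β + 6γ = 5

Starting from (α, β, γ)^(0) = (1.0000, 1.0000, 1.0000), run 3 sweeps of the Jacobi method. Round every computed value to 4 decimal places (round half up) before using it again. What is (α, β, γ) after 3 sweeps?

Iteration 1:
  α = (-5 - (-3)·1.0000 - (-3)·1.0000) / (7) = 0.1429
  β = (-6 - (-4)·1.0000 - (-3)·1.0000) / (9) = 0.1111
  γ = (5 - (1)·1.0000 - (2)·1.0000) / (6) = 0.3333
Iteration 2:
  α = (-5 - (-3)·0.1111 - (-3)·0.3333) / (7) = -0.5238
  β = (-6 - (-4)·0.1429 - (-3)·0.3333) / (9) = -0.4921
  γ = (5 - (1)·0.1429 - (2)·0.1111) / (6) = 0.7725
Iteration 3:
  α = (-5 - (-3)·-0.4921 - (-3)·0.7725) / (7) = -0.5941
  β = (-6 - (-4)·-0.5238 - (-3)·0.7725) / (9) = -0.6420
  γ = (5 - (1)·-0.5238 - (2)·-0.4921) / (6) = 1.0847

(-0.5941, -0.6420, 1.0847)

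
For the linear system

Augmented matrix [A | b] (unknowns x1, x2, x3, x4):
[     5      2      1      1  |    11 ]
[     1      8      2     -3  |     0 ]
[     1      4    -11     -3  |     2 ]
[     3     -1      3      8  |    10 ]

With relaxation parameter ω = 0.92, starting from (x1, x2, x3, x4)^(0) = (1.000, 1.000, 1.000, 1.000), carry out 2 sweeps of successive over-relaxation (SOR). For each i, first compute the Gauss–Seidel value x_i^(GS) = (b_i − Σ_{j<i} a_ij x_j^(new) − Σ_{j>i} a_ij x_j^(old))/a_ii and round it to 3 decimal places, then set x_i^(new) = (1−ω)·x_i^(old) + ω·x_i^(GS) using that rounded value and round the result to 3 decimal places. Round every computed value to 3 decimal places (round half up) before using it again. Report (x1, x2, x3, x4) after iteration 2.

(2.005, 0.109, -0.190, 0.603)

Iteration 1:
  x1: GS value = (11 - (2)·1.000 - (1)·1.000 - (1)·1.000) / (5) = 1.400;  x1 ← (1−ω)·1.000 + ω·1.400 = 1.368
  x2: GS value = (0 - (1)·1.368 - (2)·1.000 - (-3)·1.000) / (8) = -0.046;  x2 ← (1−ω)·1.000 + ω·-0.046 = 0.038
  x3: GS value = (2 - (1)·1.368 - (4)·0.038 - (-3)·1.000) / (-11) = -0.316;  x3 ← (1−ω)·1.000 + ω·-0.316 = -0.211
  x4: GS value = (10 - (3)·1.368 - (-1)·0.038 - (3)·-0.211) / (8) = 0.821;  x4 ← (1−ω)·1.000 + ω·0.821 = 0.835
Iteration 2:
  x1: GS value = (11 - (2)·0.038 - (1)·-0.211 - (1)·0.835) / (5) = 2.060;  x1 ← (1−ω)·1.368 + ω·2.060 = 2.005
  x2: GS value = (0 - (1)·2.005 - (2)·-0.211 - (-3)·0.835) / (8) = 0.115;  x2 ← (1−ω)·0.038 + ω·0.115 = 0.109
  x3: GS value = (2 - (1)·2.005 - (4)·0.109 - (-3)·0.835) / (-11) = -0.188;  x3 ← (1−ω)·-0.211 + ω·-0.188 = -0.190
  x4: GS value = (10 - (3)·2.005 - (-1)·0.109 - (3)·-0.190) / (8) = 0.583;  x4 ← (1−ω)·0.835 + ω·0.583 = 0.603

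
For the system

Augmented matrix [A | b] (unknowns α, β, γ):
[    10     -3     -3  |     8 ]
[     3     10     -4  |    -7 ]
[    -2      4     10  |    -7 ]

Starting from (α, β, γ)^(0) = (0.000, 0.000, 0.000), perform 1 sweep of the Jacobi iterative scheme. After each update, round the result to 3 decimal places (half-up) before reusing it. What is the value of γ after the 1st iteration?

-0.700

Iteration 1:
  α = (8 - (-3)·0.000 - (-3)·0.000) / (10) = 0.800
  β = (-7 - (3)·0.000 - (-4)·0.000) / (10) = -0.700
  γ = (-7 - (-2)·0.000 - (4)·0.000) / (10) = -0.700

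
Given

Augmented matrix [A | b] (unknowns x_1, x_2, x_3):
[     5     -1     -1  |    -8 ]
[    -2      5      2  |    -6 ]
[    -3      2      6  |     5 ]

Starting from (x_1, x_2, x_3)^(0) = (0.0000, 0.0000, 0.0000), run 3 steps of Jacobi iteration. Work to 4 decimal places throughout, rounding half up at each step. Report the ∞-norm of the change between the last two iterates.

0.2878

Iteration 1:
  x_1 = (-8 - (-1)·0.0000 - (-1)·0.0000) / (5) = -1.6000
  x_2 = (-6 - (-2)·0.0000 - (2)·0.0000) / (5) = -1.2000
  x_3 = (5 - (-3)·0.0000 - (2)·0.0000) / (6) = 0.8333
Iteration 2:
  x_1 = (-8 - (-1)·-1.2000 - (-1)·0.8333) / (5) = -1.6733
  x_2 = (-6 - (-2)·-1.6000 - (2)·0.8333) / (5) = -2.1733
  x_3 = (5 - (-3)·-1.6000 - (2)·-1.2000) / (6) = 0.4333
Iteration 3:
  x_1 = (-8 - (-1)·-2.1733 - (-1)·0.4333) / (5) = -1.9480
  x_2 = (-6 - (-2)·-1.6733 - (2)·0.4333) / (5) = -2.0426
  x_3 = (5 - (-3)·-1.6733 - (2)·-2.1733) / (6) = 0.7211
Change: (-0.2747, 0.1307, 0.2878) → max |·| = 0.2878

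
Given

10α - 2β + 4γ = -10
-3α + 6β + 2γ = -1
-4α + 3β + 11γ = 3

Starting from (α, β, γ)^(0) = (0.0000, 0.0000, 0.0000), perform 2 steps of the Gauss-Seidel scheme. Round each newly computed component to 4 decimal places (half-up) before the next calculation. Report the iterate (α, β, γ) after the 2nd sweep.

(-1.1697, -0.7818, 0.0606)

Iteration 1:
  α = (-10 - (-2)·0.0000 - (4)·0.0000) / (10) = -1.0000
  β = (-1 - (-3)·-1.0000 - (2)·0.0000) / (6) = -0.6667
  γ = (3 - (-4)·-1.0000 - (3)·-0.6667) / (11) = 0.0909
Iteration 2:
  α = (-10 - (-2)·-0.6667 - (4)·0.0909) / (10) = -1.1697
  β = (-1 - (-3)·-1.1697 - (2)·0.0909) / (6) = -0.7818
  γ = (3 - (-4)·-1.1697 - (3)·-0.7818) / (11) = 0.0606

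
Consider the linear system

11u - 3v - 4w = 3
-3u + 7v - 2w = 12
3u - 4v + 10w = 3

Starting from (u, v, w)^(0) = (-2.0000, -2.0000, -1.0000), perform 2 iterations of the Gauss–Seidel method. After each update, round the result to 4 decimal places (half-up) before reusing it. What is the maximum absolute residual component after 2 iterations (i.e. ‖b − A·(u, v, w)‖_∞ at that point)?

Iteration 1:
  u = (3 - (-3)·-2.0000 - (-4)·-1.0000) / (11) = -0.6364
  v = (12 - (-3)·-0.6364 - (-2)·-1.0000) / (7) = 1.1558
  w = (3 - (3)·-0.6364 - (-4)·1.1558) / (10) = 0.9532
Iteration 2:
  u = (3 - (-3)·1.1558 - (-4)·0.9532) / (11) = 0.9346
  v = (12 - (-3)·0.9346 - (-2)·0.9532) / (7) = 2.3872
  w = (3 - (3)·0.9346 - (-4)·2.3872) / (10) = 0.9745
Residual b − A·x = (3.7790, 0.0424, 0.0000); ∞-norm = 3.7790

3.7790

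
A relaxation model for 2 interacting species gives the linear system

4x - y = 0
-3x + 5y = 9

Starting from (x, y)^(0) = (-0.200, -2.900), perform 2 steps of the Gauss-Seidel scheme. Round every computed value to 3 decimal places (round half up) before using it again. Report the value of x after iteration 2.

0.341

Iteration 1:
  x = (0 - (-1)·-2.900) / (4) = -0.725
  y = (9 - (-3)·-0.725) / (5) = 1.365
Iteration 2:
  x = (0 - (-1)·1.365) / (4) = 0.341
  y = (9 - (-3)·0.341) / (5) = 2.005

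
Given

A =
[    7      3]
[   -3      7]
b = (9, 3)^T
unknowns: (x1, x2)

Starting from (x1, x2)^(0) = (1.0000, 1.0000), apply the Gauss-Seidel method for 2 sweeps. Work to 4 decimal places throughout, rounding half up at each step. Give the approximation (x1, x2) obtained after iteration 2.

(0.9446, 0.8334)

Iteration 1:
  x1 = (9 - (3)·1.0000) / (7) = 0.8571
  x2 = (3 - (-3)·0.8571) / (7) = 0.7959
Iteration 2:
  x1 = (9 - (3)·0.7959) / (7) = 0.9446
  x2 = (3 - (-3)·0.9446) / (7) = 0.8334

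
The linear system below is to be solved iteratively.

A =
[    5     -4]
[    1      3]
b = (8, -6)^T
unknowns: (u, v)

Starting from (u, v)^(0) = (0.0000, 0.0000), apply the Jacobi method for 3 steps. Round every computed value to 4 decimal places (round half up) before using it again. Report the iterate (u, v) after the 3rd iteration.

Iteration 1:
  u = (8 - (-4)·0.0000) / (5) = 1.6000
  v = (-6 - (1)·0.0000) / (3) = -2.0000
Iteration 2:
  u = (8 - (-4)·-2.0000) / (5) = 0.0000
  v = (-6 - (1)·1.6000) / (3) = -2.5333
Iteration 3:
  u = (8 - (-4)·-2.5333) / (5) = -0.4266
  v = (-6 - (1)·0.0000) / (3) = -2.0000

(-0.4266, -2.0000)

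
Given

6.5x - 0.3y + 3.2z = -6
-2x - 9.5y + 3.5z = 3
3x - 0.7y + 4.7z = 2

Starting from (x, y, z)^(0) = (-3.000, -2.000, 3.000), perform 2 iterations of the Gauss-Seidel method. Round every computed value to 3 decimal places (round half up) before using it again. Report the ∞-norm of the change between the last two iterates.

0.541

Iteration 1:
  x = (-6 - (-0.3)·-2.000 - (3.2)·3.000) / (6.5) = -2.492
  y = (3 - (-2)·-2.492 - (3.5)·3.000) / (-9.5) = 1.314
  z = (2 - (3)·-2.492 - (-0.7)·1.314) / (4.7) = 2.212
Iteration 2:
  x = (-6 - (-0.3)·1.314 - (3.2)·2.212) / (6.5) = -1.951
  y = (3 - (-2)·-1.951 - (3.5)·2.212) / (-9.5) = 0.910
  z = (2 - (3)·-1.951 - (-0.7)·0.910) / (4.7) = 1.806
Change: (0.541, -0.404, -0.406) → max |·| = 0.541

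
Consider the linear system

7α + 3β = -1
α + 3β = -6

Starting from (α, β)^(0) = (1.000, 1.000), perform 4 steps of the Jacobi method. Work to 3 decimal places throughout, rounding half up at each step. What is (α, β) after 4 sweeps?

(0.837, -2.211)

Iteration 1:
  α = (-1 - (3)·1.000) / (7) = -0.571
  β = (-6 - (1)·1.000) / (3) = -2.333
Iteration 2:
  α = (-1 - (3)·-2.333) / (7) = 0.857
  β = (-6 - (1)·-0.571) / (3) = -1.810
Iteration 3:
  α = (-1 - (3)·-1.810) / (7) = 0.633
  β = (-6 - (1)·0.857) / (3) = -2.286
Iteration 4:
  α = (-1 - (3)·-2.286) / (7) = 0.837
  β = (-6 - (1)·0.633) / (3) = -2.211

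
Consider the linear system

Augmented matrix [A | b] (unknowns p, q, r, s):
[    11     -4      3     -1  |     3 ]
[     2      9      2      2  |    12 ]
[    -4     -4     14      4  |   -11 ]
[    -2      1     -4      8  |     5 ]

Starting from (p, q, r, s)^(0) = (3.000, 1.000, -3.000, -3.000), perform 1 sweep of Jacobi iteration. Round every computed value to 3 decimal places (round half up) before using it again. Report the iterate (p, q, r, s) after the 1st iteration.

Iteration 1:
  p = (3 - (-4)·1.000 - (3)·-3.000 - (-1)·-3.000) / (11) = 1.182
  q = (12 - (2)·3.000 - (2)·-3.000 - (2)·-3.000) / (9) = 2.000
  r = (-11 - (-4)·3.000 - (-4)·1.000 - (4)·-3.000) / (14) = 1.214
  s = (5 - (-2)·3.000 - (1)·1.000 - (-4)·-3.000) / (8) = -0.250

(1.182, 2.000, 1.214, -0.250)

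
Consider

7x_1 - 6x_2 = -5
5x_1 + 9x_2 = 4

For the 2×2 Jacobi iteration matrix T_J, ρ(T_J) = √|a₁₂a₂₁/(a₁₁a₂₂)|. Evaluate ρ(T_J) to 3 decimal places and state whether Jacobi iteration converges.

a₁₂a₂₁/(a₁₁a₂₂) = (-6)·(5) / ((7)·(9)) = -0.476190
ρ = √|-0.476190| = √0.476190 = 0.690
ρ < 1, so Jacobi converges

0.690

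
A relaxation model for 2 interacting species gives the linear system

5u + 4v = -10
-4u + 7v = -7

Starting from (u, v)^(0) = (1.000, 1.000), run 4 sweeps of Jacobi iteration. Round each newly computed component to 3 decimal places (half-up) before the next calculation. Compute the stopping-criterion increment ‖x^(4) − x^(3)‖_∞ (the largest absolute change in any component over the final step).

0.993

Iteration 1:
  u = (-10 - (4)·1.000) / (5) = -2.800
  v = (-7 - (-4)·1.000) / (7) = -0.429
Iteration 2:
  u = (-10 - (4)·-0.429) / (5) = -1.657
  v = (-7 - (-4)·-2.800) / (7) = -2.600
Iteration 3:
  u = (-10 - (4)·-2.600) / (5) = 0.080
  v = (-7 - (-4)·-1.657) / (7) = -1.947
Iteration 4:
  u = (-10 - (4)·-1.947) / (5) = -0.442
  v = (-7 - (-4)·0.080) / (7) = -0.954
Change: (-0.522, 0.993) → max |·| = 0.993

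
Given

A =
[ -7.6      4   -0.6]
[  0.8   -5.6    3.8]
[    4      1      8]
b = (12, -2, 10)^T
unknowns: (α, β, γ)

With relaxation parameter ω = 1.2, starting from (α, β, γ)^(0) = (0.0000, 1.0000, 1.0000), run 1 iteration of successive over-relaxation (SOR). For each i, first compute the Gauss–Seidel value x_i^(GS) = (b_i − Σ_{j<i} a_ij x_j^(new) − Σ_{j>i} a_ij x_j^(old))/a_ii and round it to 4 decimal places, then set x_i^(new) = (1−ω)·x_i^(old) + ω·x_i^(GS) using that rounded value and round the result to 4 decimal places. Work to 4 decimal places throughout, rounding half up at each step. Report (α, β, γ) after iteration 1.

(-1.3579, 0.8100, 1.9932)

Iteration 1:
  α: GS value = (12 - (4)·1.0000 - (-0.6)·1.0000) / (-7.6) = -1.1316;  α ← (1−ω)·0.0000 + ω·-1.1316 = -1.3579
  β: GS value = (-2 - (0.8)·-1.3579 - (3.8)·1.0000) / (-5.6) = 0.8417;  β ← (1−ω)·1.0000 + ω·0.8417 = 0.8100
  γ: GS value = (10 - (4)·-1.3579 - (1)·0.8100) / (8) = 1.8277;  γ ← (1−ω)·1.0000 + ω·1.8277 = 1.9932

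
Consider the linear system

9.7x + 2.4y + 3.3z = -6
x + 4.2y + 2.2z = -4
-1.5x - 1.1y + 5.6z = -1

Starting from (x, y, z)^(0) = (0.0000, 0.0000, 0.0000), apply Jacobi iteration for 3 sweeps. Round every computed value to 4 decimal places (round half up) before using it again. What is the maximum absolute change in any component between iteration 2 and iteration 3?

Iteration 1:
  x = (-6 - (2.4)·0.0000 - (3.3)·0.0000) / (9.7) = -0.6186
  y = (-4 - (1)·0.0000 - (2.2)·0.0000) / (4.2) = -0.9524
  z = (-1 - (-1.5)·0.0000 - (-1.1)·0.0000) / (5.6) = -0.1786
Iteration 2:
  x = (-6 - (2.4)·-0.9524 - (3.3)·-0.1786) / (9.7) = -0.3222
  y = (-4 - (1)·-0.6186 - (2.2)·-0.1786) / (4.2) = -0.7115
  z = (-1 - (-1.5)·-0.6186 - (-1.1)·-0.9524) / (5.6) = -0.5313
Iteration 3:
  x = (-6 - (2.4)·-0.7115 - (3.3)·-0.5313) / (9.7) = -0.2618
  y = (-4 - (1)·-0.3222 - (2.2)·-0.5313) / (4.2) = -0.5974
  z = (-1 - (-1.5)·-0.3222 - (-1.1)·-0.7115) / (5.6) = -0.4046
Change: (0.0604, 0.1141, 0.1267) → max |·| = 0.1267

0.1267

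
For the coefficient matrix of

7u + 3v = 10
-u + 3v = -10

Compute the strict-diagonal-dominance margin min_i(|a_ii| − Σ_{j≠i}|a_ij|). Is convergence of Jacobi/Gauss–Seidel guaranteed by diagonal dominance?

2

row 1: |7| − (3) = 4
row 2: |3| − (1) = 2
minimum over rows = 2 → strictly diagonally dominant (convergence guaranteed)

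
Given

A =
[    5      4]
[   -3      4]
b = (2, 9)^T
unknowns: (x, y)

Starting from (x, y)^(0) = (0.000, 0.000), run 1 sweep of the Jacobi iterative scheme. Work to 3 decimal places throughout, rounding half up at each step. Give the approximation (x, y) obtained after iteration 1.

(0.400, 2.250)

Iteration 1:
  x = (2 - (4)·0.000) / (5) = 0.400
  y = (9 - (-3)·0.000) / (4) = 2.250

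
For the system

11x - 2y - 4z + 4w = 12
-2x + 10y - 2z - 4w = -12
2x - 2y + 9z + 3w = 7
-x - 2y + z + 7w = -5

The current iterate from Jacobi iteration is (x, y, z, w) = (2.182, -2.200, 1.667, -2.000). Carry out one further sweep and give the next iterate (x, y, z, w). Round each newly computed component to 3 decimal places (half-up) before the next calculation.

One sweep:
  x = (12 - (-2)·-2.200 - (-4)·1.667 - (4)·-2.000) / (11) = 2.024
  y = (-12 - (-2)·2.182 - (-2)·1.667 - (-4)·-2.000) / (10) = -1.230
  z = (7 - (2)·2.182 - (-2)·-2.200 - (3)·-2.000) / (9) = 0.471
  w = (-5 - (-1)·2.182 - (-2)·-2.200 - (1)·1.667) / (7) = -1.269

(2.024, -1.230, 0.471, -1.269)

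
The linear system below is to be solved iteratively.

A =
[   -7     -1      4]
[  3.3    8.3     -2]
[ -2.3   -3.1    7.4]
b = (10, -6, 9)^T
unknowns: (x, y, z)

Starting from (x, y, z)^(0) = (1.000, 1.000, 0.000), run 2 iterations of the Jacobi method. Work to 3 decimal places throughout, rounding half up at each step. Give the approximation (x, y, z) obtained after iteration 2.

Iteration 1:
  x = (10 - (-1)·1.000 - (4)·0.000) / (-7) = -1.571
  y = (-6 - (3.3)·1.000 - (-2)·0.000) / (8.3) = -1.120
  z = (9 - (-2.3)·1.000 - (-3.1)·1.000) / (7.4) = 1.946
Iteration 2:
  x = (10 - (-1)·-1.120 - (4)·1.946) / (-7) = -0.157
  y = (-6 - (3.3)·-1.571 - (-2)·1.946) / (8.3) = 0.371
  z = (9 - (-2.3)·-1.571 - (-3.1)·-1.120) / (7.4) = 0.259

(-0.157, 0.371, 0.259)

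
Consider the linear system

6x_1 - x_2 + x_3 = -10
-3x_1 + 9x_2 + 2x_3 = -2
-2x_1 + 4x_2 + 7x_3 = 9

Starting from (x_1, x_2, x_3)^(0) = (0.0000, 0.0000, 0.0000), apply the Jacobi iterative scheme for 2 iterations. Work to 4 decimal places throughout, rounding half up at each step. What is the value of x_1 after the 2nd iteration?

Iteration 1:
  x_1 = (-10 - (-1)·0.0000 - (1)·0.0000) / (6) = -1.6667
  x_2 = (-2 - (-3)·0.0000 - (2)·0.0000) / (9) = -0.2222
  x_3 = (9 - (-2)·0.0000 - (4)·0.0000) / (7) = 1.2857
Iteration 2:
  x_1 = (-10 - (-1)·-0.2222 - (1)·1.2857) / (6) = -1.9180
  x_2 = (-2 - (-3)·-1.6667 - (2)·1.2857) / (9) = -1.0635
  x_3 = (9 - (-2)·-1.6667 - (4)·-0.2222) / (7) = 0.9365

-1.9180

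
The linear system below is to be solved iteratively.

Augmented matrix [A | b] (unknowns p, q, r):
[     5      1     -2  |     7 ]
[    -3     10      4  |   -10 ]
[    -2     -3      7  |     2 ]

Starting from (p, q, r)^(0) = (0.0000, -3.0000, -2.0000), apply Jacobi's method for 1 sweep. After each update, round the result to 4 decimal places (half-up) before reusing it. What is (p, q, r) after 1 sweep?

(1.2000, -0.2000, -1.0000)

Iteration 1:
  p = (7 - (1)·-3.0000 - (-2)·-2.0000) / (5) = 1.2000
  q = (-10 - (-3)·0.0000 - (4)·-2.0000) / (10) = -0.2000
  r = (2 - (-2)·0.0000 - (-3)·-3.0000) / (7) = -1.0000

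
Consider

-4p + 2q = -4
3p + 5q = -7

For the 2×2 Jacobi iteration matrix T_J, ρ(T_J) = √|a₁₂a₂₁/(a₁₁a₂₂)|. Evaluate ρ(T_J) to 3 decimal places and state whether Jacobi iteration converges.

a₁₂a₂₁/(a₁₁a₂₂) = (2)·(3) / ((-4)·(5)) = -0.300000
ρ = √|-0.300000| = √0.300000 = 0.548
ρ < 1, so Jacobi converges

0.548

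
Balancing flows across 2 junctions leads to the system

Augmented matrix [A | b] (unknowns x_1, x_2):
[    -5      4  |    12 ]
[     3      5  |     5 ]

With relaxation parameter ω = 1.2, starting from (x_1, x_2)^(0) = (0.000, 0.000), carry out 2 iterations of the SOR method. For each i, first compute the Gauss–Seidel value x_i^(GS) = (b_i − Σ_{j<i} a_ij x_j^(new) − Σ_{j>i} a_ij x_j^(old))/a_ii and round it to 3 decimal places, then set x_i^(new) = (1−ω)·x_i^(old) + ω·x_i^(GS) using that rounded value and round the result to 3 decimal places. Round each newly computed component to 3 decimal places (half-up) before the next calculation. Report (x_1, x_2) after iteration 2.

(0.839, -0.058)

Iteration 1:
  x_1: GS value = (12 - (4)·0.000) / (-5) = -2.400;  x_1 ← (1−ω)·0.000 + ω·-2.400 = -2.880
  x_2: GS value = (5 - (3)·-2.880) / (5) = 2.728;  x_2 ← (1−ω)·0.000 + ω·2.728 = 3.274
Iteration 2:
  x_1: GS value = (12 - (4)·3.274) / (-5) = 0.219;  x_1 ← (1−ω)·-2.880 + ω·0.219 = 0.839
  x_2: GS value = (5 - (3)·0.839) / (5) = 0.497;  x_2 ← (1−ω)·3.274 + ω·0.497 = -0.058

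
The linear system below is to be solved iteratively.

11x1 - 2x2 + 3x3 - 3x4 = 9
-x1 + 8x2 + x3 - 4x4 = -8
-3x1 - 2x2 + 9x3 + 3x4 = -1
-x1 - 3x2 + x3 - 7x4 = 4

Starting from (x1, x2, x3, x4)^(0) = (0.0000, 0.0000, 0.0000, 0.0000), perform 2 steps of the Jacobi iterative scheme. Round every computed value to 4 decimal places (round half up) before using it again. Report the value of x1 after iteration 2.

Iteration 1:
  x1 = (9 - (-2)·0.0000 - (3)·0.0000 - (-3)·0.0000) / (11) = 0.8182
  x2 = (-8 - (-1)·0.0000 - (1)·0.0000 - (-4)·0.0000) / (8) = -1.0000
  x3 = (-1 - (-3)·0.0000 - (-2)·0.0000 - (3)·0.0000) / (9) = -0.1111
  x4 = (4 - (-1)·0.0000 - (-3)·0.0000 - (1)·0.0000) / (-7) = -0.5714
Iteration 2:
  x1 = (9 - (-2)·-1.0000 - (3)·-0.1111 - (-3)·-0.5714) / (11) = 0.5108
  x2 = (-8 - (-1)·0.8182 - (1)·-0.1111 - (-4)·-0.5714) / (8) = -1.1695
  x3 = (-1 - (-3)·0.8182 - (-2)·-1.0000 - (3)·-0.5714) / (9) = 0.1299
  x4 = (4 - (-1)·0.8182 - (-3)·-1.0000 - (1)·-0.1111) / (-7) = -0.2756

0.5108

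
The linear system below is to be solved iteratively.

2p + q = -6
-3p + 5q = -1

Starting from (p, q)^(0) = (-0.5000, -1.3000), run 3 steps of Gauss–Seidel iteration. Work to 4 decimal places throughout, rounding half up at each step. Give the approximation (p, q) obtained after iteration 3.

Iteration 1:
  p = (-6 - (1)·-1.3000) / (2) = -2.3500
  q = (-1 - (-3)·-2.3500) / (5) = -1.6100
Iteration 2:
  p = (-6 - (1)·-1.6100) / (2) = -2.1950
  q = (-1 - (-3)·-2.1950) / (5) = -1.5170
Iteration 3:
  p = (-6 - (1)·-1.5170) / (2) = -2.2415
  q = (-1 - (-3)·-2.2415) / (5) = -1.5449

(-2.2415, -1.5449)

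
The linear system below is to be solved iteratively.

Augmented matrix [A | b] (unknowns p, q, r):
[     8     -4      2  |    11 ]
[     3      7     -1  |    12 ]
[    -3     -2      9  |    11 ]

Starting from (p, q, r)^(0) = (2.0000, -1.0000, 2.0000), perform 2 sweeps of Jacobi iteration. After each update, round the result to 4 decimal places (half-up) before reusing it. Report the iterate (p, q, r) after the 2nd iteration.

Iteration 1:
  p = (11 - (-4)·-1.0000 - (2)·2.0000) / (8) = 0.3750
  q = (12 - (3)·2.0000 - (-1)·2.0000) / (7) = 1.1429
  r = (11 - (-3)·2.0000 - (-2)·-1.0000) / (9) = 1.6667
Iteration 2:
  p = (11 - (-4)·1.1429 - (2)·1.6667) / (8) = 1.5298
  q = (12 - (3)·0.3750 - (-1)·1.6667) / (7) = 1.7917
  r = (11 - (-3)·0.3750 - (-2)·1.1429) / (9) = 1.6012

(1.5298, 1.7917, 1.6012)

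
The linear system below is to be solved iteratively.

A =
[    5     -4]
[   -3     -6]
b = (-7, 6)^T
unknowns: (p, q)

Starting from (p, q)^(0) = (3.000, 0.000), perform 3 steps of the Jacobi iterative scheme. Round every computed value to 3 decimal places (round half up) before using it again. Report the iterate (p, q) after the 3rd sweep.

(-1.640, 0.700)

Iteration 1:
  p = (-7 - (-4)·0.000) / (5) = -1.400
  q = (6 - (-3)·3.000) / (-6) = -2.500
Iteration 2:
  p = (-7 - (-4)·-2.500) / (5) = -3.400
  q = (6 - (-3)·-1.400) / (-6) = -0.300
Iteration 3:
  p = (-7 - (-4)·-0.300) / (5) = -1.640
  q = (6 - (-3)·-3.400) / (-6) = 0.700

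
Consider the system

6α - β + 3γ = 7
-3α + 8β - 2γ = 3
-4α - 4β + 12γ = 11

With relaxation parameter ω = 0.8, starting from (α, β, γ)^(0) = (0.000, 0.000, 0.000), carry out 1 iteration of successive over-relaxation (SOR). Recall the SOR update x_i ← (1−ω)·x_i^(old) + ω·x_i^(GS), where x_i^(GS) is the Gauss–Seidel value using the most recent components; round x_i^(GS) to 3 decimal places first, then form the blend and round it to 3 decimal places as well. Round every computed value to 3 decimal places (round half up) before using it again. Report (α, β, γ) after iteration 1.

Iteration 1:
  α: GS value = (7 - (-1)·0.000 - (3)·0.000) / (6) = 1.167;  α ← (1−ω)·0.000 + ω·1.167 = 0.934
  β: GS value = (3 - (-3)·0.934 - (-2)·0.000) / (8) = 0.725;  β ← (1−ω)·0.000 + ω·0.725 = 0.580
  γ: GS value = (11 - (-4)·0.934 - (-4)·0.580) / (12) = 1.421;  γ ← (1−ω)·0.000 + ω·1.421 = 1.137

(0.934, 0.580, 1.137)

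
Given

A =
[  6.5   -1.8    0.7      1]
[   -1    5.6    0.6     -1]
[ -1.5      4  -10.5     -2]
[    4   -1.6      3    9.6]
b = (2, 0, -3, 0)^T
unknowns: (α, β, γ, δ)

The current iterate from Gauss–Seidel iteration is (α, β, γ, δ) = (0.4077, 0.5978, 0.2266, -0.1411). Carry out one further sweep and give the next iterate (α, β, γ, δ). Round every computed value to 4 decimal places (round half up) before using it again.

(0.4705, 0.0345, 0.2585, -0.2711)

One sweep:
  α = (2 - (-1.8)·0.5978 - (0.7)·0.2266 - (1)·-0.1411) / (6.5) = 0.4705
  β = (0 - (-1)·0.4705 - (0.6)·0.2266 - (-1)·-0.1411) / (5.6) = 0.0345
  γ = (-3 - (-1.5)·0.4705 - (4)·0.0345 - (-2)·-0.1411) / (-10.5) = 0.2585
  δ = (0 - (4)·0.4705 - (-1.6)·0.0345 - (3)·0.2585) / (9.6) = -0.2711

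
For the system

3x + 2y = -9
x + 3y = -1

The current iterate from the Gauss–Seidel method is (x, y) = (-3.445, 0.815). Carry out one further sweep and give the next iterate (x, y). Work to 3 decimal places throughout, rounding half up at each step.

One sweep:
  x = (-9 - (2)·0.815) / (3) = -3.543
  y = (-1 - (1)·-3.543) / (3) = 0.848

(-3.543, 0.848)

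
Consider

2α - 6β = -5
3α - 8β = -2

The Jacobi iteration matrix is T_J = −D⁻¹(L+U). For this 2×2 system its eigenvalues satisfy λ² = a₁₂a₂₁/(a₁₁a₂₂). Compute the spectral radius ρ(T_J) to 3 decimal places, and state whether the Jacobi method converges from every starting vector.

a₁₂a₂₁/(a₁₁a₂₂) = (-6)·(3) / ((2)·(-8)) = 1.125000
ρ = √|1.125000| = √1.125000 = 1.061
ρ > 1, so Jacobi diverges

1.061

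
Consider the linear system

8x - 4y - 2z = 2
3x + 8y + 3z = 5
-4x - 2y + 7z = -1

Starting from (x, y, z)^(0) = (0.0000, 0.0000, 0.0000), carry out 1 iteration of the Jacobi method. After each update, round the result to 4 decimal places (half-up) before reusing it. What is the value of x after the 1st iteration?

Iteration 1:
  x = (2 - (-4)·0.0000 - (-2)·0.0000) / (8) = 0.2500
  y = (5 - (3)·0.0000 - (3)·0.0000) / (8) = 0.6250
  z = (-1 - (-4)·0.0000 - (-2)·0.0000) / (7) = -0.1429

0.2500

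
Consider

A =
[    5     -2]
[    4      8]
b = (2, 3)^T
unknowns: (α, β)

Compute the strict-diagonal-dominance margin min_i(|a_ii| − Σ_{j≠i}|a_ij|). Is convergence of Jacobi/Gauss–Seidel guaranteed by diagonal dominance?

row 1: |5| − (2) = 3
row 2: |8| − (4) = 4
minimum over rows = 3 → strictly diagonally dominant (convergence guaranteed)

3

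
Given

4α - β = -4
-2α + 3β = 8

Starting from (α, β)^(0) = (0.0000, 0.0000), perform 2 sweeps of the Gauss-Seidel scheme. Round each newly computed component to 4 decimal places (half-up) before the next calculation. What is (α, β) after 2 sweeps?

(-0.5000, 2.3333)

Iteration 1:
  α = (-4 - (-1)·0.0000) / (4) = -1.0000
  β = (8 - (-2)·-1.0000) / (3) = 2.0000
Iteration 2:
  α = (-4 - (-1)·2.0000) / (4) = -0.5000
  β = (8 - (-2)·-0.5000) / (3) = 2.3333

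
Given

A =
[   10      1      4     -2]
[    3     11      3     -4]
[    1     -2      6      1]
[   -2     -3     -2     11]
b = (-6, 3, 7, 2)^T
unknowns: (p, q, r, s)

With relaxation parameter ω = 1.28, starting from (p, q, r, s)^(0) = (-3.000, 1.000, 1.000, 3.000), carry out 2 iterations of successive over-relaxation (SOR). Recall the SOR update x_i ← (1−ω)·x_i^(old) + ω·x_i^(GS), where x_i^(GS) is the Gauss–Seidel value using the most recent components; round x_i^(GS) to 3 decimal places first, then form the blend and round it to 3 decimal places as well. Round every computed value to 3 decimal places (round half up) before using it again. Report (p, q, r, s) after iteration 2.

(-1.450, 0.236, 1.623, 0.347)

Iteration 1:
  p: GS value = (-6 - (1)·1.000 - (4)·1.000 - (-2)·3.000) / (10) = -0.500;  p ← (1−ω)·-3.000 + ω·-0.500 = 0.200
  q: GS value = (3 - (3)·0.200 - (3)·1.000 - (-4)·3.000) / (11) = 1.036;  q ← (1−ω)·1.000 + ω·1.036 = 1.046
  r: GS value = (7 - (1)·0.200 - (-2)·1.046 - (1)·3.000) / (6) = 0.982;  r ← (1−ω)·1.000 + ω·0.982 = 0.977
  s: GS value = (2 - (-2)·0.200 - (-3)·1.046 - (-2)·0.977) / (11) = 0.681;  s ← (1−ω)·3.000 + ω·0.681 = 0.032
Iteration 2:
  p: GS value = (-6 - (1)·1.046 - (4)·0.977 - (-2)·0.032) / (10) = -1.089;  p ← (1−ω)·0.200 + ω·-1.089 = -1.450
  q: GS value = (3 - (3)·-1.450 - (3)·0.977 - (-4)·0.032) / (11) = 0.413;  q ← (1−ω)·1.046 + ω·0.413 = 0.236
  r: GS value = (7 - (1)·-1.450 - (-2)·0.236 - (1)·0.032) / (6) = 1.482;  r ← (1−ω)·0.977 + ω·1.482 = 1.623
  s: GS value = (2 - (-2)·-1.450 - (-3)·0.236 - (-2)·1.623) / (11) = 0.278;  s ← (1−ω)·0.032 + ω·0.278 = 0.347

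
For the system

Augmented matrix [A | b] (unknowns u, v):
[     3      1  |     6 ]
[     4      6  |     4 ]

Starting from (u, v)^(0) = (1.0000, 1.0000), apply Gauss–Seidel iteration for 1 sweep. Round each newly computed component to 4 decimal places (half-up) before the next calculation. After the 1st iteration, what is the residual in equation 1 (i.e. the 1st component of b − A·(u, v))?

1.4444

Iteration 1:
  u = (6 - (1)·1.0000) / (3) = 1.6667
  v = (4 - (4)·1.6667) / (6) = -0.4445
Residual b − A·x = (1.4444, 0.0002)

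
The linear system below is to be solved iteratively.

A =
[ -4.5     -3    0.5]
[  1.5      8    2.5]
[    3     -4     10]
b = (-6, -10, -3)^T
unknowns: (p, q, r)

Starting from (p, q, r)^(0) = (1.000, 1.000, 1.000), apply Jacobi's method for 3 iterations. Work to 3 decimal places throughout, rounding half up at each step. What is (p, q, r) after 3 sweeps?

(2.085, -1.329, -1.577)

Iteration 1:
  p = (-6 - (-3)·1.000 - (0.5)·1.000) / (-4.5) = 0.778
  q = (-10 - (1.5)·1.000 - (2.5)·1.000) / (8) = -1.750
  r = (-3 - (3)·1.000 - (-4)·1.000) / (10) = -0.200
Iteration 2:
  p = (-6 - (-3)·-1.750 - (0.5)·-0.200) / (-4.5) = 2.478
  q = (-10 - (1.5)·0.778 - (2.5)·-0.200) / (8) = -1.333
  r = (-3 - (3)·0.778 - (-4)·-1.750) / (10) = -1.233
Iteration 3:
  p = (-6 - (-3)·-1.333 - (0.5)·-1.233) / (-4.5) = 2.085
  q = (-10 - (1.5)·2.478 - (2.5)·-1.233) / (8) = -1.329
  r = (-3 - (3)·2.478 - (-4)·-1.333) / (10) = -1.577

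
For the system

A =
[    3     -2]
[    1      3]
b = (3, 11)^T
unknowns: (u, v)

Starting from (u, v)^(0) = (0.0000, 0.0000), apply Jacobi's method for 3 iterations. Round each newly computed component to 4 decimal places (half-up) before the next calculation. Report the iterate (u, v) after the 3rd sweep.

Iteration 1:
  u = (3 - (-2)·0.0000) / (3) = 1.0000
  v = (11 - (1)·0.0000) / (3) = 3.6667
Iteration 2:
  u = (3 - (-2)·3.6667) / (3) = 3.4445
  v = (11 - (1)·1.0000) / (3) = 3.3333
Iteration 3:
  u = (3 - (-2)·3.3333) / (3) = 3.2222
  v = (11 - (1)·3.4445) / (3) = 2.5185

(3.2222, 2.5185)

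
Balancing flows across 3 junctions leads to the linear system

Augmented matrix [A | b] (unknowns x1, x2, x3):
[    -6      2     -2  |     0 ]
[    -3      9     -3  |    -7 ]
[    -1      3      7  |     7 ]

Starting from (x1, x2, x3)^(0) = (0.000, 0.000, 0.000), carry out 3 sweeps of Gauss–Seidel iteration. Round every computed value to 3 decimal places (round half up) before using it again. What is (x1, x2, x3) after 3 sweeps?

(-0.570, -0.587, 1.170)

Iteration 1:
  x1 = (0 - (2)·0.000 - (-2)·0.000) / (-6) = 0.000
  x2 = (-7 - (-3)·0.000 - (-3)·0.000) / (9) = -0.778
  x3 = (7 - (-1)·0.000 - (3)·-0.778) / (7) = 1.333
Iteration 2:
  x1 = (0 - (2)·-0.778 - (-2)·1.333) / (-6) = -0.704
  x2 = (-7 - (-3)·-0.704 - (-3)·1.333) / (9) = -0.568
  x3 = (7 - (-1)·-0.704 - (3)·-0.568) / (7) = 1.143
Iteration 3:
  x1 = (0 - (2)·-0.568 - (-2)·1.143) / (-6) = -0.570
  x2 = (-7 - (-3)·-0.570 - (-3)·1.143) / (9) = -0.587
  x3 = (7 - (-1)·-0.570 - (3)·-0.587) / (7) = 1.170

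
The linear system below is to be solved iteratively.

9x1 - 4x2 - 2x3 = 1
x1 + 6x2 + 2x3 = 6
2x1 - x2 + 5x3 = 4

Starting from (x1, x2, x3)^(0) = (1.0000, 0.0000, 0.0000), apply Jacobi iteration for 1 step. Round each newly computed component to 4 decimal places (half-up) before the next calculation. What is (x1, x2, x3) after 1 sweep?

(0.1111, 0.8333, 0.4000)

Iteration 1:
  x1 = (1 - (-4)·0.0000 - (-2)·0.0000) / (9) = 0.1111
  x2 = (6 - (1)·1.0000 - (2)·0.0000) / (6) = 0.8333
  x3 = (4 - (2)·1.0000 - (-1)·0.0000) / (5) = 0.4000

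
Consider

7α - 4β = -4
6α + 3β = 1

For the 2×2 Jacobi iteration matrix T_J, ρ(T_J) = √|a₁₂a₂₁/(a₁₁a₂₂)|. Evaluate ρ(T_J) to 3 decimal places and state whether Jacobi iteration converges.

1.069

a₁₂a₂₁/(a₁₁a₂₂) = (-4)·(6) / ((7)·(3)) = -1.142857
ρ = √|-1.142857| = √1.142857 = 1.069
ρ > 1, so Jacobi diverges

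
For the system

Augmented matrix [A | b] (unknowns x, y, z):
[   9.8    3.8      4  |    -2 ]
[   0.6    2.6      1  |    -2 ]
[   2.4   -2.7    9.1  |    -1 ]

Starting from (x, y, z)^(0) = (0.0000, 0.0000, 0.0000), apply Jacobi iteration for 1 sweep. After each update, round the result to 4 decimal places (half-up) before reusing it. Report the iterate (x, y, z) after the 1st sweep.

(-0.2041, -0.7692, -0.1099)

Iteration 1:
  x = (-2 - (3.8)·0.0000 - (4)·0.0000) / (9.8) = -0.2041
  y = (-2 - (0.6)·0.0000 - (1)·0.0000) / (2.6) = -0.7692
  z = (-1 - (2.4)·0.0000 - (-2.7)·0.0000) / (9.1) = -0.1099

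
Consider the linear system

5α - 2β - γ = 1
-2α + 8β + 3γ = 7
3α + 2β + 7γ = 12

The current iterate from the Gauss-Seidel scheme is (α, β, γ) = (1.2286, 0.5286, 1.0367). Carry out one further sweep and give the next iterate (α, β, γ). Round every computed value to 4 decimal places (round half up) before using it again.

One sweep:
  α = (1 - (-2)·0.5286 - (-1)·1.0367) / (5) = 0.6188
  β = (7 - (-2)·0.6188 - (3)·1.0367) / (8) = 0.6409
  γ = (12 - (3)·0.6188 - (2)·0.6409) / (7) = 1.2660

(0.6188, 0.6409, 1.2660)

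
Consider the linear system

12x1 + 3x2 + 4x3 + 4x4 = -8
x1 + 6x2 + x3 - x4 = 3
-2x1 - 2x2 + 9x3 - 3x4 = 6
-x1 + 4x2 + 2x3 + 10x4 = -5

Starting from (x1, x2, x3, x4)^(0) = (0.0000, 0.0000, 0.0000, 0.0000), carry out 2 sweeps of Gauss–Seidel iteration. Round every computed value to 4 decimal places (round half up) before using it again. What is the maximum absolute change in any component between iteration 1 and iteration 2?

0.3836

Iteration 1:
  x1 = (-8 - (3)·0.0000 - (4)·0.0000 - (4)·0.0000) / (12) = -0.6667
  x2 = (3 - (1)·-0.6667 - (1)·0.0000 - (-1)·0.0000) / (6) = 0.6111
  x3 = (6 - (-2)·-0.6667 - (-2)·0.6111 - (-3)·0.0000) / (9) = 0.6543
  x4 = (-5 - (-1)·-0.6667 - (4)·0.6111 - (2)·0.6543) / (10) = -0.9420
Iteration 2:
  x1 = (-8 - (3)·0.6111 - (4)·0.6543 - (4)·-0.9420) / (12) = -0.7235
  x2 = (3 - (1)·-0.7235 - (1)·0.6543 - (-1)·-0.9420) / (6) = 0.3545
  x3 = (6 - (-2)·-0.7235 - (-2)·0.3545 - (-3)·-0.9420) / (9) = 0.2707
  x4 = (-5 - (-1)·-0.7235 - (4)·0.3545 - (2)·0.2707) / (10) = -0.7683
Change: (-0.0568, -0.2566, -0.3836, 0.1737) → max |·| = 0.3836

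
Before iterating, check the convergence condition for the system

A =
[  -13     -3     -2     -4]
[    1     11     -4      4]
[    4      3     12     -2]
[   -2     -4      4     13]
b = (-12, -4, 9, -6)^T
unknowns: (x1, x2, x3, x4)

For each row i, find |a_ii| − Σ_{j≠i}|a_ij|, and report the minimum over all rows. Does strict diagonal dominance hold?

row 1: |-13| − (3+2+4) = 4
row 2: |11| − (1+4+4) = 2
row 3: |12| − (4+3+2) = 3
row 4: |13| − (2+4+4) = 3
minimum over rows = 2 → strictly diagonally dominant (convergence guaranteed)

2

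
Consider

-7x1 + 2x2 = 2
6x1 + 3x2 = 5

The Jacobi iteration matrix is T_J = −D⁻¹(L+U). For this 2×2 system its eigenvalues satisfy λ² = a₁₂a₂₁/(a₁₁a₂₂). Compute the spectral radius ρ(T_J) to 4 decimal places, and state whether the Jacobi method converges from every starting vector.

a₁₂a₂₁/(a₁₁a₂₂) = (2)·(6) / ((-7)·(3)) = -0.571429
ρ = √|-0.571429| = √0.571429 = 0.7559
ρ < 1, so Jacobi converges

0.7559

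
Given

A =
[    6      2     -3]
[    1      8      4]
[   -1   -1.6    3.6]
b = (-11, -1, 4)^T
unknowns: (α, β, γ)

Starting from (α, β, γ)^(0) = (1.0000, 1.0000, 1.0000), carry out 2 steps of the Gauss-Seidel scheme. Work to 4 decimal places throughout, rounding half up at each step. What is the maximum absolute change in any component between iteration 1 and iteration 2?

Iteration 1:
  α = (-11 - (2)·1.0000 - (-3)·1.0000) / (6) = -1.6667
  β = (-1 - (1)·-1.6667 - (4)·1.0000) / (8) = -0.4167
  γ = (4 - (-1)·-1.6667 - (-1.6)·-0.4167) / (3.6) = 0.4629
Iteration 2:
  α = (-11 - (2)·-0.4167 - (-3)·0.4629) / (6) = -1.4630
  β = (-1 - (1)·-1.4630 - (4)·0.4629) / (8) = -0.1736
  γ = (4 - (-1)·-1.4630 - (-1.6)·-0.1736) / (3.6) = 0.6276
Change: (0.2037, 0.2431, 0.1647) → max |·| = 0.2431

0.2431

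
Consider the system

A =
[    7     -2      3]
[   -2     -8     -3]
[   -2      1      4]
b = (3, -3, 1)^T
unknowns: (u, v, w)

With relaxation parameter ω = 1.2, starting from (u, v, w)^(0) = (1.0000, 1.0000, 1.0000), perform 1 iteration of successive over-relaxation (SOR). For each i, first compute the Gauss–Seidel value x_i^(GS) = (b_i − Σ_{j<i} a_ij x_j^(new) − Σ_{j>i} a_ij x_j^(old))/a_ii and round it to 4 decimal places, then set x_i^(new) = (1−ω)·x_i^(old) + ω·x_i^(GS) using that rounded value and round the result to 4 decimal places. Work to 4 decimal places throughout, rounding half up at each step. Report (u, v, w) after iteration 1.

(0.1428, -0.2428, 0.2585)

Iteration 1:
  u: GS value = (3 - (-2)·1.0000 - (3)·1.0000) / (7) = 0.2857;  u ← (1−ω)·1.0000 + ω·0.2857 = 0.1428
  v: GS value = (-3 - (-2)·0.1428 - (-3)·1.0000) / (-8) = -0.0357;  v ← (1−ω)·1.0000 + ω·-0.0357 = -0.2428
  w: GS value = (1 - (-2)·0.1428 - (1)·-0.2428) / (4) = 0.3821;  w ← (1−ω)·1.0000 + ω·0.3821 = 0.2585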